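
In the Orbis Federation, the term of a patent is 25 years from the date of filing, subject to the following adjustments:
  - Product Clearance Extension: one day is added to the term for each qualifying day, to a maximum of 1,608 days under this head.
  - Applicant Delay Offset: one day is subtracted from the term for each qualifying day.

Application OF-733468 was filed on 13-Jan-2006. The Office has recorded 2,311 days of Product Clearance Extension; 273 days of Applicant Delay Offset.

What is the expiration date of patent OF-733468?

Base term: filing date + 25 years → 13 January 2031.
Product Clearance Extension: 2311 days claimed exceeds the 1608-day cap, so +1608 days → 9 June 2035.
Applicant Delay Offset: −273 days → 9 September 2034.

2034-09-09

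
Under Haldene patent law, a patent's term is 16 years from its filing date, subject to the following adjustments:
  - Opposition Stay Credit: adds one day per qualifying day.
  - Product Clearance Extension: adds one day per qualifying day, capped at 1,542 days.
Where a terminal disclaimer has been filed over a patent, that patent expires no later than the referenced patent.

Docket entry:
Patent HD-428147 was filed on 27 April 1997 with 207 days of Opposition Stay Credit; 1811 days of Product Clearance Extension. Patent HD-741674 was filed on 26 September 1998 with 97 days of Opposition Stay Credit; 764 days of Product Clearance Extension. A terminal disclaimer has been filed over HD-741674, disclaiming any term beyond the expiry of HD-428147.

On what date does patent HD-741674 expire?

February 3, 2017

Natural term of HD-741674:
  Base: filing + 16 years → 26 September 2014.
  Opposition Stay Credit: +97 days → 1 January 2015.
  Product Clearance Extension: 764 days (within the 1542-day cap) → +764 days → 3 February 2017.
Expiry of referenced patent HD-428147:
  Base: filing + 16 years → 27 April 2013.
  Opposition Stay Credit: +207 days → 20 November 2013.
  Product Clearance Extension: 1811 days claimed exceeds the 1542-day cap, so +1542 days → 9 February 2018.
Terminal disclaimer: HD-741674 expires on the earlier of 3 February 2017 and 9 February 2018.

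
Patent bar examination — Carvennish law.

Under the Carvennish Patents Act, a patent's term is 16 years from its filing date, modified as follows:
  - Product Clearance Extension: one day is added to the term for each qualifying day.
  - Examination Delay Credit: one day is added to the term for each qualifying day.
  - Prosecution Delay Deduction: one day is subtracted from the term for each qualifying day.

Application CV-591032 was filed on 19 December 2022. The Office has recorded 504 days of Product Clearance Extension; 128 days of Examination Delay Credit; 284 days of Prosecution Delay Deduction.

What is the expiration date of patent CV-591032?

December 2, 2039

Base term: filing date + 16 years → 19 December 2038.
Product Clearance Extension: +504 days → 6 May 2040.
Examination Delay Credit: +128 days → 11 September 2040.
Prosecution Delay Deduction: −284 days → 2 December 2039.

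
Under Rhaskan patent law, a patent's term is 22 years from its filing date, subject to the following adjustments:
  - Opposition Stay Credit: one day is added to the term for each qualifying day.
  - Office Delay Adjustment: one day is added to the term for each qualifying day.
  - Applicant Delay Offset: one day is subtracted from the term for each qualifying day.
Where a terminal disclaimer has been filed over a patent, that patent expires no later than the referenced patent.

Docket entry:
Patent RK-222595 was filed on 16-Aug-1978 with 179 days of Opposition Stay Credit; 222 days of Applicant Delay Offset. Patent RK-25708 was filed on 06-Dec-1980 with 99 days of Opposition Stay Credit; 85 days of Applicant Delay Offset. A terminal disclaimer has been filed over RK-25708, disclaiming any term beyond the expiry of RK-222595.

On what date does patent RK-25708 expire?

2000-07-04

Natural term of RK-25708:
  Base: filing + 22 years → 6 December 2002.
  Opposition Stay Credit: +99 days → 15 March 2003.
  Applicant Delay Offset: −85 days → 20 December 2002.
Expiry of referenced patent RK-222595:
  Base: filing + 22 years → 16 August 2000.
  Opposition Stay Credit: +179 days → 11 February 2001.
  Applicant Delay Offset: −222 days → 4 July 2000.
Terminal disclaimer: RK-25708 expires on the earlier of 20 December 2002 and 4 July 2000.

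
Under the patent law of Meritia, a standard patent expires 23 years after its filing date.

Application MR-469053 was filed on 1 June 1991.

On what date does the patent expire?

Filing date + 23 years → 1 June 2014.

2014-06-01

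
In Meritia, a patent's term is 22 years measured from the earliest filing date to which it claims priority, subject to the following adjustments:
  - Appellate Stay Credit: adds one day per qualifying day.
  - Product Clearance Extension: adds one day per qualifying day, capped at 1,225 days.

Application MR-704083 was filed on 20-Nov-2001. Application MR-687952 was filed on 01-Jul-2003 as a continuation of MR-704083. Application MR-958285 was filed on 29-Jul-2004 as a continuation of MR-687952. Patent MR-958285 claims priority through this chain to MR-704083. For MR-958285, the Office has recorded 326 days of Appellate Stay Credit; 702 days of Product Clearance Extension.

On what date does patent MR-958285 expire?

Earliest priority filing: 20 November 2001.
Base term: 20 November 2001 + 22 years → 20 November 2023.
Appellate Stay Credit: +326 days → 11 October 2024.
Product Clearance Extension: 702 days (within the 1225-day cap) → +702 days → 13 September 2026.

2026-09-13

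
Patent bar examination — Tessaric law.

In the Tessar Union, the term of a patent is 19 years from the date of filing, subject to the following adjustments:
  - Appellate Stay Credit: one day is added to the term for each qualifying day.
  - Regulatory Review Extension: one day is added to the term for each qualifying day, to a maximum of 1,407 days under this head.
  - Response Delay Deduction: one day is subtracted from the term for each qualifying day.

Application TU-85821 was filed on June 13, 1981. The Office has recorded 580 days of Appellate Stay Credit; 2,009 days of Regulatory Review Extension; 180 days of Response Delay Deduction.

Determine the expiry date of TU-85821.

Base term: filing date + 19 years → 13 June 2000.
Appellate Stay Credit: +580 days → 14 January 2002.
Regulatory Review Extension: 2009 days claimed exceeds the 1407-day cap, so +1407 days → 21 November 2005.
Response Delay Deduction: −180 days → 25 May 2005.

2005-05-25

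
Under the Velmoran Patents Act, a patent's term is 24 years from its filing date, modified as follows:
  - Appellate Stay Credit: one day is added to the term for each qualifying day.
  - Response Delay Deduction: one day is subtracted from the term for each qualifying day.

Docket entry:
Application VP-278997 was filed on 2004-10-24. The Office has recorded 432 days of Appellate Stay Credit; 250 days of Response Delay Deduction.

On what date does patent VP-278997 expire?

April 24, 2029

Base term: filing date + 24 years → 24 October 2028.
Appellate Stay Credit: +432 days → 30 December 2029.
Response Delay Deduction: −250 days → 24 April 2029.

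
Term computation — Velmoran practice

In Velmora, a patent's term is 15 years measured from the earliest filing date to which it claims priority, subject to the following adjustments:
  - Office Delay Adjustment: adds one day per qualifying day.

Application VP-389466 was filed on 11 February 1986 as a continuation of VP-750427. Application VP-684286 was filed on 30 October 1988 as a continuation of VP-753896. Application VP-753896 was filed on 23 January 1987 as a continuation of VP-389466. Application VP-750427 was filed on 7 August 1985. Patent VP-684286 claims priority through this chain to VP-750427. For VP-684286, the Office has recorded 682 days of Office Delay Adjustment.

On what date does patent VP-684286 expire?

Earliest priority filing: 7 August 1985.
Base term: 7 August 1985 + 15 years → 7 August 2000.
Office Delay Adjustment: +682 days → 20 June 2002.

2002-06-20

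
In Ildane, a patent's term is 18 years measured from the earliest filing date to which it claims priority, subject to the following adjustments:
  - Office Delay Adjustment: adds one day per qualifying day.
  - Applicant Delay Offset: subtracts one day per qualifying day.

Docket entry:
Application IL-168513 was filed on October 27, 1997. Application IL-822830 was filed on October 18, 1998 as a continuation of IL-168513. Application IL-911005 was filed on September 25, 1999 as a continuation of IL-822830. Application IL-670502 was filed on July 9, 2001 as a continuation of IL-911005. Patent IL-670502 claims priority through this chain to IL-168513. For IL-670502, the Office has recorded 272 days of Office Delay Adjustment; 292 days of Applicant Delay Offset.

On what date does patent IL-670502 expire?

Earliest priority filing: 27 October 1997.
Base term: 27 October 1997 + 18 years → 27 October 2015.
Office Delay Adjustment: +272 days → 25 July 2016.
Applicant Delay Offset: −292 days → 7 October 2015.

October 7, 2015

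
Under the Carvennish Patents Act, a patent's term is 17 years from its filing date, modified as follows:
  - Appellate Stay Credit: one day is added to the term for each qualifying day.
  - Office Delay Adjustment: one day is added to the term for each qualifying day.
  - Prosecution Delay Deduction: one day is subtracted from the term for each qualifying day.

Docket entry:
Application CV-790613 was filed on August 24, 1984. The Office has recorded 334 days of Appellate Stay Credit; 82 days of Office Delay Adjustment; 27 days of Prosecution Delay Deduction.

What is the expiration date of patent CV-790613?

September 17, 2002

Base term: filing date + 17 years → 24 August 2001.
Appellate Stay Credit: +334 days → 24 July 2002.
Office Delay Adjustment: +82 days → 14 October 2002.
Prosecution Delay Deduction: −27 days → 17 September 2002.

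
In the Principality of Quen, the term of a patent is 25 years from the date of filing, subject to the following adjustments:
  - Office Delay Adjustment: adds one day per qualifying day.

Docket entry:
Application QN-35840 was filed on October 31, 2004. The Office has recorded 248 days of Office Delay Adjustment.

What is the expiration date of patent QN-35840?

Base term: filing date + 25 years → 31 October 2029.
Office Delay Adjustment: +248 days → 6 July 2030.

2030-07-06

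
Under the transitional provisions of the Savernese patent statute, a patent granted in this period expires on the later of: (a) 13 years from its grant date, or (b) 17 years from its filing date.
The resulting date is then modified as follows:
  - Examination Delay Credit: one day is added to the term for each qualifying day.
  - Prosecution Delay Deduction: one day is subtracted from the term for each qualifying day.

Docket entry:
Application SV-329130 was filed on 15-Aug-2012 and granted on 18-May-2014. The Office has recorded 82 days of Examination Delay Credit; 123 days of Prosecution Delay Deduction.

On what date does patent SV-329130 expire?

2029-07-05

(a) grant + 13 years → 18 May 2027.
(b) filing + 17 years → 15 August 2029.
Later of the two: 15 August 2029.
Examination Delay Credit: +82 days → 5 November 2029.
Prosecution Delay Deduction: −123 days → 5 July 2029.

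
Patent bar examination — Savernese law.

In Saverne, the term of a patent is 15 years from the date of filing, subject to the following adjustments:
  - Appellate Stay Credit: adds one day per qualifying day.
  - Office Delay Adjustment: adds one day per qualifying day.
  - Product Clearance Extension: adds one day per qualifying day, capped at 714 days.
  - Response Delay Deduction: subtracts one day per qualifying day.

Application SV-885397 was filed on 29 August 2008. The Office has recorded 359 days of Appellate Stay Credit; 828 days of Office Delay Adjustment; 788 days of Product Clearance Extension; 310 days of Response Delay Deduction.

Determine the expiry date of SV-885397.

Base term: filing date + 15 years → 29 August 2023.
Appellate Stay Credit: +359 days → 22 August 2024.
Office Delay Adjustment: +828 days → 28 November 2026.
Product Clearance Extension: 788 days claimed exceeds the 714-day cap, so +714 days → 11 November 2028.
Response Delay Deduction: −310 days → 6 January 2028.

2028-01-06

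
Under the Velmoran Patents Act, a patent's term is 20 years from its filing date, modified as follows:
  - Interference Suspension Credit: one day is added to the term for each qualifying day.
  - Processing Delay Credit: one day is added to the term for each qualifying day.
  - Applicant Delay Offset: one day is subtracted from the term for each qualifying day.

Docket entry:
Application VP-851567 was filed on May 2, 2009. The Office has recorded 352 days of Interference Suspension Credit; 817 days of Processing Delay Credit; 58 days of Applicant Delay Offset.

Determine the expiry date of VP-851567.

Base term: filing date + 20 years → 2 May 2029.
Interference Suspension Credit: +352 days → 19 April 2030.
Processing Delay Credit: +817 days → 14 July 2032.
Applicant Delay Offset: −58 days → 17 May 2032.

May 17, 2032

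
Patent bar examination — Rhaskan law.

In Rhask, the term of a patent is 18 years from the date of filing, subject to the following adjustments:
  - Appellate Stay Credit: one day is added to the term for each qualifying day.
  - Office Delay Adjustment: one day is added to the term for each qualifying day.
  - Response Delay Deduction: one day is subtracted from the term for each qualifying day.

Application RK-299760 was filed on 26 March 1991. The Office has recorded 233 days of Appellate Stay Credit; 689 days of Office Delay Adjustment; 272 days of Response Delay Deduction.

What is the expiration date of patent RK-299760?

2011-01-05

Base term: filing date + 18 years → 26 March 2009.
Appellate Stay Credit: +233 days → 14 November 2009.
Office Delay Adjustment: +689 days → 4 October 2011.
Response Delay Deduction: −272 days → 5 January 2011.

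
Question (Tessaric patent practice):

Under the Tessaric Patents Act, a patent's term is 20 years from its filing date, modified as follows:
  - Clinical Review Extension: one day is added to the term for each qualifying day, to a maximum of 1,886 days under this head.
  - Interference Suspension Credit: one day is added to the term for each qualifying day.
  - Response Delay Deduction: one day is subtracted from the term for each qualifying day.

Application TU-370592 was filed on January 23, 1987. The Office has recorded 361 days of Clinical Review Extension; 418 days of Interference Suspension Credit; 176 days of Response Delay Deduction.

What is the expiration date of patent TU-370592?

September 17, 2008

Base term: filing date + 20 years → 23 January 2007.
Clinical Review Extension: 361 days (within the 1886-day cap) → +361 days → 19 January 2008.
Interference Suspension Credit: +418 days → 12 March 2009.
Response Delay Deduction: −176 days → 17 September 2008.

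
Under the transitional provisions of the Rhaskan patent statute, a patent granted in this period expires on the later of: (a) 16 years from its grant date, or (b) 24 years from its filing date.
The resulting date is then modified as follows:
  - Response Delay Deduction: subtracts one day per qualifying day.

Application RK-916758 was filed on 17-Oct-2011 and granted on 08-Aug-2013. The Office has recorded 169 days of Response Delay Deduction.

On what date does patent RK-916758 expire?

2035-05-01

(a) grant + 16 years → 8 August 2029.
(b) filing + 24 years → 17 October 2035.
Later of the two: 17 October 2035.
Response Delay Deduction: −169 days → 1 May 2035.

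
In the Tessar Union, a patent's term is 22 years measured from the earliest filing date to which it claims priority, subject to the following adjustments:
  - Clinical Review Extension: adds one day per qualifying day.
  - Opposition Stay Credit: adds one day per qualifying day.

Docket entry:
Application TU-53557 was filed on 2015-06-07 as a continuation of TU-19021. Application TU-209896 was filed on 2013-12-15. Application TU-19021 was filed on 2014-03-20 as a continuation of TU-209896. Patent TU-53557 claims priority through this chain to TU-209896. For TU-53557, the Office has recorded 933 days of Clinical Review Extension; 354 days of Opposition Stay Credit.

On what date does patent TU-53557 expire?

Earliest priority filing: 15 December 2013.
Base term: 15 December 2013 + 22 years → 15 December 2035.
Clinical Review Extension: +933 days → 5 July 2038.
Opposition Stay Credit: +354 days → 24 June 2039.

June 24, 2039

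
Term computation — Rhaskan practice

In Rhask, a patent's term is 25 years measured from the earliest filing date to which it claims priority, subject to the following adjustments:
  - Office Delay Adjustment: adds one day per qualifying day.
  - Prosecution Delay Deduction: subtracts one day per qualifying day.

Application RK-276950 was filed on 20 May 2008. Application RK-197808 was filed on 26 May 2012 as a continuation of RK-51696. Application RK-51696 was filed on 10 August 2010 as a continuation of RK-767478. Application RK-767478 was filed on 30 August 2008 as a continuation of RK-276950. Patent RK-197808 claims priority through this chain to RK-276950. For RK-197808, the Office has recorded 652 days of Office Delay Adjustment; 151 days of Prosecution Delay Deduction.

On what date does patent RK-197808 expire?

Earliest priority filing: 20 May 2008.
Base term: 20 May 2008 + 25 years → 20 May 2033.
Office Delay Adjustment: +652 days → 3 March 2035.
Prosecution Delay Deduction: −151 days → 3 October 2034.

October 3, 2034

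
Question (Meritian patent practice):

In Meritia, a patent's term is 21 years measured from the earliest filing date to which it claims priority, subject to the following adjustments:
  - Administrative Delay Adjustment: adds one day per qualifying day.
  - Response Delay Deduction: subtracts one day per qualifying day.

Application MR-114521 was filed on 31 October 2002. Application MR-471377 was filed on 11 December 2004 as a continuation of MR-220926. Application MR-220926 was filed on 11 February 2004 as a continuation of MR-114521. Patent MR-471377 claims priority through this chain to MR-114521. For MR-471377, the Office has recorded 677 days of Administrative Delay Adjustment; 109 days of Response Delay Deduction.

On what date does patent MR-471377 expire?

2025-05-21

Earliest priority filing: 31 October 2002.
Base term: 31 October 2002 + 21 years → 31 October 2023.
Administrative Delay Adjustment: +677 days → 7 September 2025.
Response Delay Deduction: −109 days → 21 May 2025.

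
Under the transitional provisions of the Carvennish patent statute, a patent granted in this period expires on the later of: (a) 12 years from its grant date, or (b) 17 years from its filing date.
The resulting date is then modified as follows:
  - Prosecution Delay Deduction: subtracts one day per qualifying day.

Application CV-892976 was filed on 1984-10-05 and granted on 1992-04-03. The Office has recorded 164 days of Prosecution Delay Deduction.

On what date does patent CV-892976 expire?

2003-10-22

(a) grant + 12 years → 3 April 2004.
(b) filing + 17 years → 5 October 2001.
Later of the two: 3 April 2004.
Prosecution Delay Deduction: −164 days → 22 October 2003.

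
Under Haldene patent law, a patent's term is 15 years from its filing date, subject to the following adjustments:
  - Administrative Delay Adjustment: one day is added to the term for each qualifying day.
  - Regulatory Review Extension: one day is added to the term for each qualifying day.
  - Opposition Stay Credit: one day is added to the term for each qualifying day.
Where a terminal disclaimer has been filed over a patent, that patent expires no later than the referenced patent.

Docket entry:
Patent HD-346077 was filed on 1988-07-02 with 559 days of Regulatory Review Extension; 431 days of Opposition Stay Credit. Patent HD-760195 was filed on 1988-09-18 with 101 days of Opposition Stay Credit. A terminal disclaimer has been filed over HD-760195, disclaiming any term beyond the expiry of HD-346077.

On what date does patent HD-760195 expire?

Natural term of HD-760195:
  Base: filing + 15 years → 18 September 2003.
  Opposition Stay Credit: +101 days → 28 December 2003.
Expiry of referenced patent HD-346077:
  Base: filing + 15 years → 2 July 2003.
  Regulatory Review Extension: +559 days → 11 January 2005.
  Opposition Stay Credit: +431 days → 18 March 2006.
Terminal disclaimer: HD-760195 expires on the earlier of 28 December 2003 and 18 March 2006.

2003-12-28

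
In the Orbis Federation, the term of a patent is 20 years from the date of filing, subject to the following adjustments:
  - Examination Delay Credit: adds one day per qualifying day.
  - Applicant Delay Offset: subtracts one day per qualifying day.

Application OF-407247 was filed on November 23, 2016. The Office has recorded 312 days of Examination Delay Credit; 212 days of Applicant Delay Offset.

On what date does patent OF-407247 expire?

Base term: filing date + 20 years → 23 November 2036.
Examination Delay Credit: +312 days → 1 October 2037.
Applicant Delay Offset: −212 days → 3 March 2037.

March 3, 2037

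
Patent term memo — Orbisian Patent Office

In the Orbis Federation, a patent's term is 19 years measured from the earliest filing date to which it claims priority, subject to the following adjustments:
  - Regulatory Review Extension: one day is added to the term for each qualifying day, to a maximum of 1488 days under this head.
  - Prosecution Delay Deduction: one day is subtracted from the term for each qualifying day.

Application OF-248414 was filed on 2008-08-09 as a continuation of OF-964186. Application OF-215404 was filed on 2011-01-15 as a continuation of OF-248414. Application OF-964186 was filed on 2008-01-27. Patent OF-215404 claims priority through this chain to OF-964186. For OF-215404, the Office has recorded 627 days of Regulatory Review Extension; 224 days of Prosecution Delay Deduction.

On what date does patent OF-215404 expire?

Earliest priority filing: 27 January 2008.
Base term: 27 January 2008 + 19 years → 27 January 2027.
Regulatory Review Extension: 627 days (within the 1488-day cap) → +627 days → 15 October 2028.
Prosecution Delay Deduction: −224 days → 5 March 2028.

2028-03-05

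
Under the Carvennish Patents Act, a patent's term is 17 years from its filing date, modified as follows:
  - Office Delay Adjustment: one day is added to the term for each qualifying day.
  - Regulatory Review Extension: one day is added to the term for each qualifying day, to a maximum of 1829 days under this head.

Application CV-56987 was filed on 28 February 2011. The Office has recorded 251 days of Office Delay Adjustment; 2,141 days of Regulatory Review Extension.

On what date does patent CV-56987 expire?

Base term: filing date + 17 years → 28 February 2028.
Office Delay Adjustment: +251 days → 5 November 2028.
Regulatory Review Extension: 2141 days claimed exceeds the 1829-day cap, so +1829 days → 8 November 2033.

November 8, 2033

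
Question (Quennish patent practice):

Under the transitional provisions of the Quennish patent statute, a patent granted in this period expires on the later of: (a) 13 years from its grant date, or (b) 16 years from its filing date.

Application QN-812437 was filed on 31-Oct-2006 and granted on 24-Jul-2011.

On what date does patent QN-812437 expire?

2024-07-24

(a) grant + 13 years → 24 July 2024.
(b) filing + 16 years → 31 October 2022.
Later of the two: 24 July 2024.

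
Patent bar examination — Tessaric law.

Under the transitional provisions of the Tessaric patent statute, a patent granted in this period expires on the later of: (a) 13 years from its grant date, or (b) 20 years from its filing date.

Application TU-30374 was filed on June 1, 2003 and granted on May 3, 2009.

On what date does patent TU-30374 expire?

(a) grant + 13 years → 3 May 2022.
(b) filing + 20 years → 1 June 2023.
Later of the two: 1 June 2023.

June 1, 2023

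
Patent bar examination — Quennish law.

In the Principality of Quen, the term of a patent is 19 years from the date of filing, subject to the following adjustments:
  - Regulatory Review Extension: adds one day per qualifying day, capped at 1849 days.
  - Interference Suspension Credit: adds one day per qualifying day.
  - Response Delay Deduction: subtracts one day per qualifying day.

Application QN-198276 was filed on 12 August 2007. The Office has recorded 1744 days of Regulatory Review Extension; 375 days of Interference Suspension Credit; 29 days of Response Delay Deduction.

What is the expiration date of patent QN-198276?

Base term: filing date + 19 years → 12 August 2026.
Regulatory Review Extension: 1744 days (within the 1849-day cap) → +1744 days → 22 May 2031.
Interference Suspension Credit: +375 days → 31 May 2032.
Response Delay Deduction: −29 days → 2 May 2032.

May 2, 2032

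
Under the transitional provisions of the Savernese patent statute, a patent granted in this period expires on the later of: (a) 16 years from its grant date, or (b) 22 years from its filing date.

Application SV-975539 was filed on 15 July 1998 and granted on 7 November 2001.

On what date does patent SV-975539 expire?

(a) grant + 16 years → 7 November 2017.
(b) filing + 22 years → 15 July 2020.
Later of the two: 15 July 2020.

2020-07-15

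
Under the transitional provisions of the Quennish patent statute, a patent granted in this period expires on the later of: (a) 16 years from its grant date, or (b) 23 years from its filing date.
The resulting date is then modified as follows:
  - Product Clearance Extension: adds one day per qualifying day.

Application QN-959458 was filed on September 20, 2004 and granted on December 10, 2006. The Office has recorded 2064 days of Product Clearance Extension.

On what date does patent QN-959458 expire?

(a) grant + 16 years → 10 December 2022.
(b) filing + 23 years → 20 September 2027.
Later of the two: 20 September 2027.
Product Clearance Extension: +2064 days → 15 May 2033.

2033-05-15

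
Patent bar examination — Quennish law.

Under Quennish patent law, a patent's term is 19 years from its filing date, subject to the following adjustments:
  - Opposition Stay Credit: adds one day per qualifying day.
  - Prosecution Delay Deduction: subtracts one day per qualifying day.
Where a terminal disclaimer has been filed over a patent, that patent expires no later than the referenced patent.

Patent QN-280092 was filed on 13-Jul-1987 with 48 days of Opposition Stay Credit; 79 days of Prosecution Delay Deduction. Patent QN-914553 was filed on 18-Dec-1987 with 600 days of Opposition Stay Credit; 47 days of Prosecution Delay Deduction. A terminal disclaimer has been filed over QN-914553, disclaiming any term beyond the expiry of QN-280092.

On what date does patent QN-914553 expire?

2006-06-12

Natural term of QN-914553:
  Base: filing + 19 years → 18 December 2006.
  Opposition Stay Credit: +600 days → 9 August 2008.
  Prosecution Delay Deduction: −47 days → 23 June 2008.
Expiry of referenced patent QN-280092:
  Base: filing + 19 years → 13 July 2006.
  Opposition Stay Credit: +48 days → 30 August 2006.
  Prosecution Delay Deduction: −79 days → 12 June 2006.
Terminal disclaimer: QN-914553 expires on the earlier of 23 June 2008 and 12 June 2006.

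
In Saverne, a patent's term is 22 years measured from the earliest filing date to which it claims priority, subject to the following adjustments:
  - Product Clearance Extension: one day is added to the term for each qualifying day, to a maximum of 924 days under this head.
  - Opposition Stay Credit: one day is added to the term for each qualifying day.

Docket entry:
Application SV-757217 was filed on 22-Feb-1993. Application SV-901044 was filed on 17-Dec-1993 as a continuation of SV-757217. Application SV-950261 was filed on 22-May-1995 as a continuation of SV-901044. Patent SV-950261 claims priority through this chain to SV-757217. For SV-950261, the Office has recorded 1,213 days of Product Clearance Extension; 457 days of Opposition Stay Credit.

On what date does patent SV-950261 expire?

2018-12-04

Earliest priority filing: 22 February 1993.
Base term: 22 February 1993 + 22 years → 22 February 2015.
Product Clearance Extension: 1213 days claimed exceeds the 924-day cap, so +924 days → 3 September 2017.
Opposition Stay Credit: +457 days → 4 December 2018.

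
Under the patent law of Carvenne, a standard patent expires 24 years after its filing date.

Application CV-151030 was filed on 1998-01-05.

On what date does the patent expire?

2022-01-05

Filing date + 24 years → 5 January 2022.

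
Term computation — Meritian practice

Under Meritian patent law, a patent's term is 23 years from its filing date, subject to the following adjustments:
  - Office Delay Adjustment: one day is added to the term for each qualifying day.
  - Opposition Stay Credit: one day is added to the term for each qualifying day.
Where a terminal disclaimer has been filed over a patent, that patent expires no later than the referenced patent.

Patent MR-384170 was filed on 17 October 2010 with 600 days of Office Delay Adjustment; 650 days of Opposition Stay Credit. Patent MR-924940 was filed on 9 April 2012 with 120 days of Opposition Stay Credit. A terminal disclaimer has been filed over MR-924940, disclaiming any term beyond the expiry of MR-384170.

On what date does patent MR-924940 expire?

2035-08-07

Natural term of MR-924940:
  Base: filing + 23 years → 9 April 2035.
  Opposition Stay Credit: +120 days → 7 August 2035.
Expiry of referenced patent MR-384170:
  Base: filing + 23 years → 17 October 2033.
  Office Delay Adjustment: +600 days → 9 June 2035.
  Opposition Stay Credit: +650 days → 20 March 2037.
Terminal disclaimer: MR-924940 expires on the earlier of 7 August 2035 and 20 March 2037.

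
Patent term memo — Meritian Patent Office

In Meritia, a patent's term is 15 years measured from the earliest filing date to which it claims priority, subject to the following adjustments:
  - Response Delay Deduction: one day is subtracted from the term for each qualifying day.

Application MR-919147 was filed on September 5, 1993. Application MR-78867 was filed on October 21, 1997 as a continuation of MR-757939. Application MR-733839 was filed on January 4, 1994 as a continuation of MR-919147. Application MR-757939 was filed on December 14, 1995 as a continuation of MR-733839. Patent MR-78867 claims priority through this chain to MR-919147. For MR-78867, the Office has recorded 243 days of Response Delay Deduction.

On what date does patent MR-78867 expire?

Earliest priority filing: 5 September 1993.
Base term: 5 September 1993 + 15 years → 5 September 2008.
Response Delay Deduction: −243 days → 6 January 2008.

January 6, 2008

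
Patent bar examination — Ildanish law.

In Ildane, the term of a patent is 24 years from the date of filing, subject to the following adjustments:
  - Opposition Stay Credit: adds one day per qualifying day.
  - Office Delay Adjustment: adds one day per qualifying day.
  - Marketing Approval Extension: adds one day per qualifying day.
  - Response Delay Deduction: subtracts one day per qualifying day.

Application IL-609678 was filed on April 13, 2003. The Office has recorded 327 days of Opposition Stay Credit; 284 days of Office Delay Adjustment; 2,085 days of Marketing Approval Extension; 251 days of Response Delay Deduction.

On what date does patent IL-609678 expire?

December 22, 2033

Base term: filing date + 24 years → 13 April 2027.
Opposition Stay Credit: +327 days → 5 March 2028.
Office Delay Adjustment: +284 days → 14 December 2028.
Marketing Approval Extension: +2085 days → 30 August 2034.
Response Delay Deduction: −251 days → 22 December 2033.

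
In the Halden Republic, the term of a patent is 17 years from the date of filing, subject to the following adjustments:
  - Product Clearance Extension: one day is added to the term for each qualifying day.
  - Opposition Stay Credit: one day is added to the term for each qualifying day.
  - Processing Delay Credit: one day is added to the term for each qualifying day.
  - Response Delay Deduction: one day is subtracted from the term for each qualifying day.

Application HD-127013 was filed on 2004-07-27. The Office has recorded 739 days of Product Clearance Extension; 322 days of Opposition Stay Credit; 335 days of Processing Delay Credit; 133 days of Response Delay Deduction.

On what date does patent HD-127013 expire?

2025-01-10

Base term: filing date + 17 years → 27 July 2021.
Product Clearance Extension: +739 days → 5 August 2023.
Opposition Stay Credit: +322 days → 22 June 2024.
Processing Delay Credit: +335 days → 23 May 2025.
Response Delay Deduction: −133 days → 10 January 2025.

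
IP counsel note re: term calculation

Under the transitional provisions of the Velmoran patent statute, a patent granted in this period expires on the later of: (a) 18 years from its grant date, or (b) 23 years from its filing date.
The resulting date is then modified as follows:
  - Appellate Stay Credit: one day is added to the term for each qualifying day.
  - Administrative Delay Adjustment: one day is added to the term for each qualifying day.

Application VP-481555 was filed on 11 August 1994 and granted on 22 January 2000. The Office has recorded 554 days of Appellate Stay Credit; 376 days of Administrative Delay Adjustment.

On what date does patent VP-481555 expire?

(a) grant + 18 years → 22 January 2018.
(b) filing + 23 years → 11 August 2017.
Later of the two: 22 January 2018.
Appellate Stay Credit: +554 days → 30 July 2019.
Administrative Delay Adjustment: +376 days → 9 August 2020.

2020-08-09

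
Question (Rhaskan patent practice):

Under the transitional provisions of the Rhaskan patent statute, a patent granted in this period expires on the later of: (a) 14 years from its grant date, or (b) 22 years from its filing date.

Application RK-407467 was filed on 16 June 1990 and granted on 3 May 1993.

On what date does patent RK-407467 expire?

(a) grant + 14 years → 3 May 2007.
(b) filing + 22 years → 16 June 2012.
Later of the two: 16 June 2012.

June 16, 2012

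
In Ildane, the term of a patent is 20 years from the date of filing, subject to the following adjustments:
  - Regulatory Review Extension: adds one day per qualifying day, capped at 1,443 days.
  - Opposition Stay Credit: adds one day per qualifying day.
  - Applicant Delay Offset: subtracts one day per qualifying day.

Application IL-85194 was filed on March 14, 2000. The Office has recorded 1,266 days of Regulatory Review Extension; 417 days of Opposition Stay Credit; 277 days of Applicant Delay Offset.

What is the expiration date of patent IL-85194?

Base term: filing date + 20 years → 14 March 2020.
Regulatory Review Extension: 1266 days (within the 1443-day cap) → +1266 days → 1 September 2023.
Opposition Stay Credit: +417 days → 22 October 2024.
Applicant Delay Offset: −277 days → 19 January 2024.

January 19, 2024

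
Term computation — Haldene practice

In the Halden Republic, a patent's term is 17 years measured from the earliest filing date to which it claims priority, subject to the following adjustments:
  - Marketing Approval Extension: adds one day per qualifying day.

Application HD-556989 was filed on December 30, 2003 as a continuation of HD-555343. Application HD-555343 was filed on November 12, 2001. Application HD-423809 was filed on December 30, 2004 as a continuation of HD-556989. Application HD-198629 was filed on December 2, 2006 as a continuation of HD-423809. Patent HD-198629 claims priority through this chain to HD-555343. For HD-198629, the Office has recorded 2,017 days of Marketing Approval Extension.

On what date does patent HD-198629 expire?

May 21, 2024

Earliest priority filing: 12 November 2001.
Base term: 12 November 2001 + 17 years → 12 November 2018.
Marketing Approval Extension: +2017 days → 21 May 2024.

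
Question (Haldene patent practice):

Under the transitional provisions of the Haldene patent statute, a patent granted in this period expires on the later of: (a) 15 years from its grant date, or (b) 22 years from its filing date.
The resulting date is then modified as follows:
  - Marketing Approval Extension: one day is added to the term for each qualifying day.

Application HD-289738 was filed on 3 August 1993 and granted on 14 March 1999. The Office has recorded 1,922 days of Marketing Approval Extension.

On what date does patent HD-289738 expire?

2020-11-06

(a) grant + 15 years → 14 March 2014.
(b) filing + 22 years → 3 August 2015.
Later of the two: 3 August 2015.
Marketing Approval Extension: +1922 days → 6 November 2020.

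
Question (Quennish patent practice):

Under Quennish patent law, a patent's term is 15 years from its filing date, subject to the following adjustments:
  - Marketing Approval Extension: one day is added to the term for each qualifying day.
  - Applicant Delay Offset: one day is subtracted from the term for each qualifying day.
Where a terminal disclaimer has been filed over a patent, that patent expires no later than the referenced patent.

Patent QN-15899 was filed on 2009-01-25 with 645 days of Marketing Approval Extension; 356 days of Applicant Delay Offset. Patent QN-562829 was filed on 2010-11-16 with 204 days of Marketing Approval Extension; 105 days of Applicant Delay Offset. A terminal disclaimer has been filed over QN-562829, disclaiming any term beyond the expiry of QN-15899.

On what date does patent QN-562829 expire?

2024-11-09

Natural term of QN-562829:
  Base: filing + 15 years → 16 November 2025.
  Marketing Approval Extension: +204 days → 8 June 2026.
  Applicant Delay Offset: −105 days → 23 February 2026.
Expiry of referenced patent QN-15899:
  Base: filing + 15 years → 25 January 2024.
  Marketing Approval Extension: +645 days → 31 October 2025.
  Applicant Delay Offset: −356 days → 9 November 2024.
Terminal disclaimer: QN-562829 expires on the earlier of 23 February 2026 and 9 November 2024.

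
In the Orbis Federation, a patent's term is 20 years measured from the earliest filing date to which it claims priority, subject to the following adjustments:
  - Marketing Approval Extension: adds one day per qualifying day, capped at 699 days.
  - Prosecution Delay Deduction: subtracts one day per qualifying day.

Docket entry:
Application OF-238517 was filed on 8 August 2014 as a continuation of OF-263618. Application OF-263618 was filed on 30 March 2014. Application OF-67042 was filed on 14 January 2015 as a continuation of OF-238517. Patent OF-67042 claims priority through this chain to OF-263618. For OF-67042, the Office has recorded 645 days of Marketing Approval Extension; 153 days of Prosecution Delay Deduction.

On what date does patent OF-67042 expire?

Earliest priority filing: 30 March 2014.
Base term: 30 March 2014 + 20 years → 30 March 2034.
Marketing Approval Extension: 645 days (within the 699-day cap) → +645 days → 4 January 2036.
Prosecution Delay Deduction: −153 days → 4 August 2035.

August 4, 2035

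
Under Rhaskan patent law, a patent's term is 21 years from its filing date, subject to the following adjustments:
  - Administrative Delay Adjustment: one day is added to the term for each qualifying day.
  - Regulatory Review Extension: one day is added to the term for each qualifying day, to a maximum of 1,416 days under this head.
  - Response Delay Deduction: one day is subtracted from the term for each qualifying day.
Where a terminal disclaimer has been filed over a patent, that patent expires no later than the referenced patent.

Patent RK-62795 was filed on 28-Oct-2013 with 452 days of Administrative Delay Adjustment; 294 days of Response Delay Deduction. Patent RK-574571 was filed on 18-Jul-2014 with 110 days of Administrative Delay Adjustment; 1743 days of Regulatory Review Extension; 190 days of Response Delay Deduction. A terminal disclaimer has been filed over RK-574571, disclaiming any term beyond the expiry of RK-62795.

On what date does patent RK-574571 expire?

2035-04-04

Natural term of RK-574571:
  Base: filing + 21 years → 18 July 2035.
  Administrative Delay Adjustment: +110 days → 5 November 2035.
  Regulatory Review Extension: 1743 days claimed exceeds the 1416-day cap, so +1416 days → 21 September 2039.
  Response Delay Deduction: −190 days → 15 March 2039.
Expiry of referenced patent RK-62795:
  Base: filing + 21 years → 28 October 2034.
  Administrative Delay Adjustment: +452 days → 23 January 2036.
  Response Delay Deduction: −294 days → 4 April 2035.
Terminal disclaimer: RK-574571 expires on the earlier of 15 March 2039 and 4 April 2035.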